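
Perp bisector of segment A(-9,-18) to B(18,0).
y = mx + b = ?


Midpoint = (4.5, -9)
Slope of AB = dy/dx = 18/27 = 0.6667
Perp slope = -dx/dy = -27/18 = -1.5000
b = My - (perp slope)*Mx = -9 + (27*4.5)/18 = -9 + 6.7500 = -2.2500

y = -1.5000x - 2.2500


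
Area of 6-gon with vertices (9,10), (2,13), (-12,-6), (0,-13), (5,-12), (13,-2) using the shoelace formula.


sum(xi*y_{i+1}) = 9*13 + 2*(-6) - 12*(-13) + 0*(-12) + 5*(-2) + 13*10 = 381
sum(yi*x_{i+1}) = 10*2 + 13*(-12) - 6*0 - 13*5 - 12*13 - 2*9 = -375
Area = |381 + 375|/2 = 756/2 = 378.0000

378.0000 sq units


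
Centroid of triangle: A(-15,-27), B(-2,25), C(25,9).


Gx = (-15- 2+25)/3 = 8/3 = 2.6667
Gy = (-27+25+9)/3 = 7/3 = 2.3333

G = (2.6667, 2.3333)


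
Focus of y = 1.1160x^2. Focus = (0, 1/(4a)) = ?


a = 1.1160
4a = 4.4640
focus = (0, 1/4.4640) = (0, 0.2240)

Focus = (0, 0.2240)


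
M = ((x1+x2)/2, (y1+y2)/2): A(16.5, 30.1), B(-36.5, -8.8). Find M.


Mx = (16.5 - 36.5)/2 = -20.0/2 = -10.0000
My = (30.1 - 8.8)/2 = 21.3/2 = 10.6500

(-10.0000, 10.6500)


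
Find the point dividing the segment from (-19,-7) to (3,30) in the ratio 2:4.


Px = (2*3 + 4*(-19))/6 = -70/6 = -11.6667
Py = (2*30 + 4*(-7))/6 = 32/6 = 5.3333

P = (-11.6667, 5.3333)


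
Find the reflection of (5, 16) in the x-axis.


Reflection rule for x-axis: (x, -y)
(5, 16) -> (5, -16)

(5, -16)


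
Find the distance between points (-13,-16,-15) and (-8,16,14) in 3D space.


dx=5, dy=32, dz=29
d = sqrt(25+1024+841) = sqrt(1890) = 43.4741

43.4741


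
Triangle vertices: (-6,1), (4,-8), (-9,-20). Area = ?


-6*(-8+ 20) = -72
4*(-20-1) = -84
-9*(1+ 8) = -81
sum = -237
Area = |-237|/2 = 118.5000

118.5000 sq units


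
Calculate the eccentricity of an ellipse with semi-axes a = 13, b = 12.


c = sqrt(169-144) = sqrt(25) = 5.0000
e = c/a = 5/13 = 0.3846

e = 0.3846


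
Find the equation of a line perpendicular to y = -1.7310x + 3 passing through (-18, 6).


Perpendicular slope = -1/m1 = -1/(-1.7310) = 0.5777
b2 = y0 - m2*x0 = 6 - 18/(-1.7310) = 6 + 10.3986 = 16.3986

y = 0.5777x + 16.3986


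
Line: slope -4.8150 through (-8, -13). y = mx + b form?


y + 13 = -4.8150(x + 8)
y = -4.8150x - 13 + 4.8150*(-8)
y = -4.8150x - 51.5200

y = -4.8150x - 51.5200


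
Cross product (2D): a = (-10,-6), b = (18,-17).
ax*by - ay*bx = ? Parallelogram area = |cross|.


cross = -10*(-17) + 6*18 = 170 + 108 = 278
Parallelogram area = |278| = 278

cross = 278, parallelogram area = 278


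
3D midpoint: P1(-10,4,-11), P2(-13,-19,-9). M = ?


Mx = (-10- 13)/2 = -11.5000
My = (4- 19)/2 = -7.5000
Mz = (-11- 9)/2 = -10.0000

M = (-11.5000, -7.5000, -10.0000)


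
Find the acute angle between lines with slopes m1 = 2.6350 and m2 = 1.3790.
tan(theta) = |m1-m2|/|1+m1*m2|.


m1-m2 = 1.256
1+m1*m2 = 4.633665
tan(theta) = |1.256/4.633665| = 0.271060
theta = arctan(|1.256/4.633665|) = 15.1662 degrees (acute angle)

15.1662 degrees


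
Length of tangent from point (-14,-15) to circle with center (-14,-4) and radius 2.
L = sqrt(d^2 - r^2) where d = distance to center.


d = sqrt((-14+ 14)^2 + (-15+ 4)^2) = sqrt(0+121) = 11.0000
L = sqrt(121.0000 - 4) = sqrt(117.0000) = 10.8167

10.8167


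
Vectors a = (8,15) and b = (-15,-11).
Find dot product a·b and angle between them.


a·b = 8*(-15) + 15*(-11) = -120 - 165 = -285
|a| = sqrt(64+225) = 17.0000
|b| = sqrt(225+121) = 18.6011
cos(theta) = -285/(sqrt(289)*sqrt(346)) = -285/sqrt(99994) = -0.901276
theta = arccos(-285/sqrt(99994)) = 154.3263 degrees

a·b = -285, theta = 154.3263 deg


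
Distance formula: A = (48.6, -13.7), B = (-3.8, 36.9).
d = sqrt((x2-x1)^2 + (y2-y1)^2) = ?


dx = -3.8 - 48.6 = -52.4
dy = 36.9 + 13.7 = 50.6
d = sqrt(2745.76 + 2560.36) = sqrt(5306.12) = 72.8431

72.8431


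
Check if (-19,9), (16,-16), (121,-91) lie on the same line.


-19*(-16+ 91) + 16*(-91-9) + 121*(9+ 16)
= -1425 - 1600 + 3025 = 0

Yes, collinear (determinant = 0)


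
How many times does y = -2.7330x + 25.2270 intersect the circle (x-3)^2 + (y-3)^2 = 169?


Substitute y = -2.7330x + 25.2270: (x-3)^2 + (-2.7330x+25.2270-3)^2 = 169
Expand to Ax^2 + Bx + C = 0, where b-k = 22.227
A = 1+m^2 = 8.469289
B = 2(m(b-k) - h) = 2(-2.7330*22.227 - 3) = -127.492782
C = h^2 + (b-k)^2 - r^2 = 9 + 494.039529 - 169 = 334.039529
disc = B^2-4AC = 16254.4095 - 11316.3092 = 4938.1003
disc > 0

2 intersection points


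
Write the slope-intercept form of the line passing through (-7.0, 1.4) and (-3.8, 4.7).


m = (3.3)/(3.2) = 1.0312
b = y1 - m*x1 = 1.4 - (3.3*(-7.0))/(3.2) = 1.4 + 7.2188 = 8.6188

y = 1.0312x + 8.6188


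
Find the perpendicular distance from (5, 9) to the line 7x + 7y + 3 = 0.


|7*5 + 7*9 + 3| = |101| = 101
sqrt(49 + 49) = sqrt(98) = 9.8995
d = 101/sqrt(98) = 10.2025

10.2025


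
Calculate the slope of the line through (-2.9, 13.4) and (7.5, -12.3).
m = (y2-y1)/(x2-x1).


dy = -12.3 - 13.4 = -25.7
dx = 7.5 + 2.9 = 10.4
m = -25.7/10.4 = -2.4712

m = -2.4712


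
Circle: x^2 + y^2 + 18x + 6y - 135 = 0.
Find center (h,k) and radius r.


h = -D/2 = -18/2 = -9
k = -E/2 = -6/2 = -3
r^2 = h^2 + k^2 - F = 81 + 9 + 135 = 225
r = 15

Center (-9, -3), radius = 15


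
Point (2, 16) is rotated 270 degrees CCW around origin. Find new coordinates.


cos(270) = 0, sin(270) = -1
x' = 2*0 - 16*(-1) = 16
y' = 2*(-1) + 16*0 = -2

(16, -2)


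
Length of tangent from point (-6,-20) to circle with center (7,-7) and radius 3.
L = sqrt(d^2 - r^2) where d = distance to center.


d = sqrt((-6-7)^2 + (-20+ 7)^2) = sqrt(169+169) = 18.3848
L = sqrt(338.0000 - 9) = sqrt(329.0000) = 18.1384

18.1384


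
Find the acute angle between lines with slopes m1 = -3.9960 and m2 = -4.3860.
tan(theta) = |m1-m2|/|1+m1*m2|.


m1-m2 = 0.39
1+m1*m2 = 18.526456
tan(theta) = |0.39/18.526456| = 0.021051
theta = arctan(|0.39/18.526456|) = 1.2060 degrees (acute angle)

1.2060 degrees


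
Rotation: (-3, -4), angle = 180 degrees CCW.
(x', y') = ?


cos(180) = -1, sin(180) = 0
x' = -3*(-1) + 4*0 = 3
y' = -3*0 - 4*(-1) = 4

(3, 4)


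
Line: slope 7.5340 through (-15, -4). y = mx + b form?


y + 4 = 7.5340(x + 15)
y = 7.5340x - 4 - 7.5340*(-15)
y = 7.5340x + 109.0100

y = 7.5340x + 109.0100


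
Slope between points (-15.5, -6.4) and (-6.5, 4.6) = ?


dy = 4.6 + 6.4 = 11.0
dx = -6.5 + 15.5 = 9.0
m = 11.0/9.0 = 1.2222

m = 1.2222


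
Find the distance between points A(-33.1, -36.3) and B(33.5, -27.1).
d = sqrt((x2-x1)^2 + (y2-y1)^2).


dx = 33.5 + 33.1 = 66.6
dy = -27.1 + 36.3 = 9.2
d = sqrt(4435.56 + 84.64) = sqrt(4520.2) = 67.2324

67.2324


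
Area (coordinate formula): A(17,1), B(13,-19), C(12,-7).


17*(-19+ 7) = -204
13*(-7-1) = -104
12*(1+ 19) = 240
sum = -68
Area = |-68|/2 = 34.0000

34.0000 sq units


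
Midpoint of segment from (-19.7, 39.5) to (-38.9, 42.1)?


Mx = (-19.7 - 38.9)/2 = -58.6/2 = -29.3000
My = (39.5 + 42.1)/2 = 81.6/2 = 40.8000

(-29.3000, 40.8000)


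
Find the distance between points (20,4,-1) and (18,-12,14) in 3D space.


dx=-2, dy=-16, dz=15
d = sqrt(4+256+225) = sqrt(485) = 22.0227

22.0227


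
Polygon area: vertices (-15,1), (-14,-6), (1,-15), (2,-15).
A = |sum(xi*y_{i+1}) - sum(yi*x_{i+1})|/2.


sum(xi*y_{i+1}) = -15*(-6) - 14*(-15) + 1*(-15) + 2*1 = 287
sum(yi*x_{i+1}) = 1*(-14) - 6*1 - 15*2 - 15*(-15) = 175
Area = |287 - 175|/2 = 112/2 = 56.0000

56.0000 sq units


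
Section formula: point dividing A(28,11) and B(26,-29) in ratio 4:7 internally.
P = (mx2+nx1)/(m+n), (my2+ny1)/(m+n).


Px = (4*26 + 7*28)/11 = 300/11 = 27.2727
Py = (4*(-29) + 7*11)/11 = -39/11 = -3.5455

P = (27.2727, -3.5455)


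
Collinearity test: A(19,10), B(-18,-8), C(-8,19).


19*(-8-19) - 18*(19-10) - 8*(10+ 8)
= -513 - 162 - 144 = -819

No, not collinear (determinant = -819)


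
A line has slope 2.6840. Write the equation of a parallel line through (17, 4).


Parallel lines have equal slopes.
m2 = 2.6840
b2 = 4 - 2.6840*17 = -41.6280

y = 2.6840x - 41.6280


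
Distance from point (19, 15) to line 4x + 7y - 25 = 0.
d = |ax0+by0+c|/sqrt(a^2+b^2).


|4*19 + 7*15 - 25| = |156| = 156
sqrt(16 + 49) = sqrt(65) = 8.0623
d = 156/sqrt(65) = 19.3494

19.3494


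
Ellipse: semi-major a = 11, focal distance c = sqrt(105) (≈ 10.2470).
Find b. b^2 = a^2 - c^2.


b^2 = 11^2 - (sqrt(105))^2 = 121 - 105 = 16
b = sqrt(16) = 4

b = 4


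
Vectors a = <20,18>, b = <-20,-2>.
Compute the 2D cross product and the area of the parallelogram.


cross = 20*(-2) - 18*(-20) = -40 + 360 = 320
Parallelogram area = |320| = 320

cross = 320, parallelogram area = 320


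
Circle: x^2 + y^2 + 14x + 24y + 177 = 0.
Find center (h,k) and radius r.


h = -D/2 = -14/2 = -7
k = -E/2 = -24/2 = -12
r^2 = h^2 + k^2 - F = 49 + 144 - 177 = 16
r = 4

Center (-7, -12), radius = 4


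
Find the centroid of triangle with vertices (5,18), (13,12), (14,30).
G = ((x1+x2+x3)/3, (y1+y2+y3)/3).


Gx = (5+13+14)/3 = 32/3 = 10.6667
Gy = (18+12+30)/3 = 60/3 = 20.0000

G = (10.6667, 20.0000)


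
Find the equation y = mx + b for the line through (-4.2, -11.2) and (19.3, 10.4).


m = (21.6)/(23.5) = 0.9191
b = y1 - m*x1 = -11.2 - (21.6*(-4.2))/(23.5) = -11.2 + 3.8604 = -7.3396

y = 0.9191x - 7.3396


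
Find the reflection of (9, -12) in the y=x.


Reflection rule for y=x: (y, x)
(9, -12) -> (-12, 9)

(-12, 9)


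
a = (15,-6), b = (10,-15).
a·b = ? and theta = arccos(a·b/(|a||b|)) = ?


a·b = 15*10 - 6*(-15) = 150 + 90 = 240
|a| = sqrt(225+36) = 16.1555
|b| = sqrt(100+225) = 18.0278
cos(theta) = 240/(sqrt(261)*sqrt(325)) = 240/sqrt(84825) = 0.824042
theta = arccos(240/sqrt(84825)) = 34.5085 degrees

a·b = 240, theta = 34.5085 deg


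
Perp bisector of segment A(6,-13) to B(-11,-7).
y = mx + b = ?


Midpoint = (-2.5, -10)
Slope of AB = dy/dx = 6/(-17) = -0.3529
Perp slope = -dx/dy = 17/6 = 2.8333
b = My - (perp slope)*Mx = -10 + (-17*(-2.5))/6 = -10 + 7.0833 = -2.9167

y = 2.8333x - 2.9167


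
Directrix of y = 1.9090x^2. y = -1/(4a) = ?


a = 1.9090
1/(4a) = 0.1310
directrix: y = -0.1310 = -0.1310

y = -0.1310


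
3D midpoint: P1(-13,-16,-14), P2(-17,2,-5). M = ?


Mx = (-13- 17)/2 = -15.0000
My = (-16+2)/2 = -7.0000
Mz = (-14- 5)/2 = -9.5000

M = (-15.0000, -7.0000, -9.5000)


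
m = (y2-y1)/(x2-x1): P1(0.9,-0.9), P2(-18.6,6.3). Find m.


dy = 6.3 + 0.9 = 7.2
dx = -18.6 - 0.9 = -19.5
m = 7.2/(-19.5) = -0.3692

m = -0.3692


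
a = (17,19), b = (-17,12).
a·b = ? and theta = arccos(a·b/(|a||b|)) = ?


a·b = 17*(-17) + 19*12 = -289 + 228 = -61
|a| = sqrt(289+361) = 25.4951
|b| = sqrt(289+144) = 20.8087
cos(theta) = -61/(sqrt(650)*sqrt(433)) = -61/sqrt(281450) = -0.114982
theta = arccos(-61/sqrt(281450)) = 96.6026 degrees

a·b = -61, theta = 96.6026 deg


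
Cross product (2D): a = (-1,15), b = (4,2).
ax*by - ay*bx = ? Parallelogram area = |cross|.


cross = -1*2 - 15*4 = -2 - 60 = -62
Parallelogram area = |-62| = 62

cross = -62, parallelogram area = 62


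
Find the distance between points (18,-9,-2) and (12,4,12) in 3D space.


dx=-6, dy=13, dz=14
d = sqrt(36+169+196) = sqrt(401) = 20.0250

20.0250


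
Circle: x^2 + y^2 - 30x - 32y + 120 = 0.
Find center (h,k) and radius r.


h = -D/2 = 30/2 = 15
k = -E/2 = 32/2 = 16
r^2 = h^2 + k^2 - F = 225 + 256 - 120 = 361
r = 19

Center (15, 16), radius = 19


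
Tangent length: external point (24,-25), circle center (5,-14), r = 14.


d = sqrt((24-5)^2 + (-25+ 14)^2) = sqrt(361+121) = 21.9545
L = sqrt(482.0000 - 196) = sqrt(286.0000) = 16.9115

16.9115


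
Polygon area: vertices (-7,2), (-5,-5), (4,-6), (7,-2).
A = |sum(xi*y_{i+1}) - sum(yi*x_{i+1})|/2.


sum(xi*y_{i+1}) = -7*(-5) - 5*(-6) + 4*(-2) + 7*2 = 71
sum(yi*x_{i+1}) = 2*(-5) - 5*4 - 6*7 - 2*(-7) = -58
Area = |71 + 58|/2 = 129/2 = 64.5000

64.5000 sq units


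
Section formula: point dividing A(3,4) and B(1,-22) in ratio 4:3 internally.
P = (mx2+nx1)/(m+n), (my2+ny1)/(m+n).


Px = (4*1 + 3*3)/7 = 13/7 = 1.8571
Py = (4*(-22) + 3*4)/7 = -76/7 = -10.8571

P = (1.8571, -10.8571)


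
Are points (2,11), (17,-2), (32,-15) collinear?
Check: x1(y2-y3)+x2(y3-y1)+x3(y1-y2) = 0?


2*(-2+ 15) + 17*(-15-11) + 32*(11+ 2)
= 26 - 442 + 416 = 0

Yes, collinear (determinant = 0)


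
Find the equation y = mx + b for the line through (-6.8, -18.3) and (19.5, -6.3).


m = (12.0)/(26.3) = 0.4563
b = y1 - m*x1 = -18.3 - (12.0*(-6.8))/(26.3) = -18.3 + 3.1027 = -15.1973

y = 0.4563x - 15.1973


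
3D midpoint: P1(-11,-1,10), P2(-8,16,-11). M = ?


Mx = (-11- 8)/2 = -9.5000
My = (-1+16)/2 = 7.5000
Mz = (10- 11)/2 = -0.5000

M = (-9.5000, 7.5000, -0.5000)


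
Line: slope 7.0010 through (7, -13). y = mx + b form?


y + 13 = 7.0010(x - 7)
y = 7.0010x - 13 - 7.0010*7
y = 7.0010x - 62.0070

y = 7.0010x - 62.0070


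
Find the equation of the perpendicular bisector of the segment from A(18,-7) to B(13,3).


Midpoint = (15.5, -2)
Slope of AB = dy/dx = 10/(-5) = -2.0000
Perp slope = -dx/dy = 5/10 = 0.5000
b = My - (perp slope)*Mx = -2 + (-5*15.5)/10 = -2 - 7.7500 = -9.7500

y = 0.5000x - 9.7500


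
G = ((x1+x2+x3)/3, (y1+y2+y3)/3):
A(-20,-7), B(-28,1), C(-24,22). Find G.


Gx = (-20- 28- 24)/3 = -72/3 = -24.0000
Gy = (-7+1+22)/3 = 16/3 = 5.3333

G = (-24.0000, 5.3333)


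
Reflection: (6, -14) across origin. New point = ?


Reflection rule for origin: (-x, -y)
(6, -14) -> (-6, 14)

(-6, 14)


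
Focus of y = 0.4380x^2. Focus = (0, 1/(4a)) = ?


a = 0.4380
4a = 1.7520
focus = (0, 1/1.7520) = (0, 0.5708)

Focus = (0, 0.5708)


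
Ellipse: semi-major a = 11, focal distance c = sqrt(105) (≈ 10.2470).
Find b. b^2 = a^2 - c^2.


b^2 = 11^2 - (sqrt(105))^2 = 121 - 105 = 16
b = sqrt(16) = 4

b = 4


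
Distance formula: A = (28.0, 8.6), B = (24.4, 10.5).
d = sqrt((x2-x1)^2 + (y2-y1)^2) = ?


dx = 24.4 - 28.0 = -3.6
dy = 10.5 - 8.6 = 1.9
d = sqrt(12.96 + 3.61) = sqrt(16.57) = 4.0706

4.0706


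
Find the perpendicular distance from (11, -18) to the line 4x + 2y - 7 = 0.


|4*11 + 2*(-18) - 7| = |1| = 1
sqrt(16 + 4) = sqrt(20) = 4.4721
d = 1/sqrt(20) = 0.2236

0.2236


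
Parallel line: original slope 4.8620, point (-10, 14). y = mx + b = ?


Parallel lines have equal slopes.
m2 = 4.8620
b2 = 14 - 4.8620*(-10) = 62.6200

y = 4.8620x + 62.6200


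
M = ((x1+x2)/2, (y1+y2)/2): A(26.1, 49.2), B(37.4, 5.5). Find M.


Mx = (26.1 + 37.4)/2 = 63.5/2 = 31.7500
My = (49.2 + 5.5)/2 = 54.7/2 = 27.3500

(31.7500, 27.3500)


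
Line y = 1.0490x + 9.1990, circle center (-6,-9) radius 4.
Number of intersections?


Substitute y = 1.0490x + 9.1990: (x+ 6)^2 + (1.0490x+9.1990+ 9)^2 = 16
Expand to Ax^2 + Bx + C = 0, where b-k = 18.199
A = 1+m^2 = 2.100401
B = 2(m(b-k) - h) = 2(1.0490*18.199 + 6) = 50.181502
C = h^2 + (b-k)^2 - r^2 = 36 + 331.203601 - 16 = 351.203601
disc = B^2-4AC = 2518.1831 - 2950.6736 = -432.4905
disc < 0

0 intersection points


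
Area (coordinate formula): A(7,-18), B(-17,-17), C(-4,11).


7*(-17-11) = -196
-17*(11+ 18) = -493
-4*(-18+ 17) = 4
sum = -685
Area = |-685|/2 = 342.5000

342.5000 sq units


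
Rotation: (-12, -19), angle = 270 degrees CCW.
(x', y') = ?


cos(270) = 0, sin(270) = -1
x' = -12*0 + 19*(-1) = -19
y' = -12*(-1) - 19*0 = 12

(-19, 12)


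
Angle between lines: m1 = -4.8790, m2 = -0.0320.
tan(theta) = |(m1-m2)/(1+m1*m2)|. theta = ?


m1-m2 = -4.847
1+m1*m2 = 1.156128
tan(theta) = |-4.847/1.156128| = 4.192442
theta = arctan(|-4.847/1.156128|) = 76.5842 degrees (acute angle)

76.5842 degrees


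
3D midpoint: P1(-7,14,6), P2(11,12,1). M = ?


Mx = (-7+11)/2 = 2.0000
My = (14+12)/2 = 13.0000
Mz = (6+1)/2 = 3.5000

M = (2.0000, 13.0000, 3.5000)


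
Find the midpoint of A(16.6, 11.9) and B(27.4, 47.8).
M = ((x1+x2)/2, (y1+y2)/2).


Mx = (16.6 + 27.4)/2 = 44.0/2 = 22.0000
My = (11.9 + 47.8)/2 = 59.7/2 = 29.8500

(22.0000, 29.8500)


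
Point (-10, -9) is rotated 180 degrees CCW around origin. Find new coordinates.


cos(180) = -1, sin(180) = 0
x' = -10*(-1) + 9*0 = 10
y' = -10*0 - 9*(-1) = 9

(10, 9)


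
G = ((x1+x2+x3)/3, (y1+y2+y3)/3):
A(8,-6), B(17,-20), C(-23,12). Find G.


Gx = (8+17- 23)/3 = 2/3 = 0.6667
Gy = (-6- 20+12)/3 = -14/3 = -4.6667

G = (0.6667, -4.6667)


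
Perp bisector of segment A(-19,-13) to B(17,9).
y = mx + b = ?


Midpoint = (-1, -2)
Slope of AB = dy/dx = 22/36 = 0.6111
Perp slope = -dx/dy = -36/22 = -1.6364
b = My - (perp slope)*Mx = -2 + (36*(-1))/22 = -2 - 1.6364 = -3.6364

y = -1.6364x - 3.6364


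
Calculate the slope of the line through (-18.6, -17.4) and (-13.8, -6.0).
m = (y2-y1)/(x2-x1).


dy = -6.0 + 17.4 = 11.4
dx = -13.8 + 18.6 = 4.8
m = 11.4/4.8 = 2.3750

m = 2.3750


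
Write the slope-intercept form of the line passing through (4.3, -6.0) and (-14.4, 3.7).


m = (9.7)/(-18.7) = -0.5187
b = y1 - m*x1 = -6.0 - (9.7*4.3)/(-18.7) = -6.0 + 2.2305 = -3.7695

y = -0.5187x - 3.7695


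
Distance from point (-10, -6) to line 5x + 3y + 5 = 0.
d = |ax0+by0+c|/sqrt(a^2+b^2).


|5*(-10) + 3*(-6) + 5| = |-63| = 63
sqrt(25 + 9) = sqrt(34) = 5.8310
d = 63/sqrt(34) = 10.8044

10.8044


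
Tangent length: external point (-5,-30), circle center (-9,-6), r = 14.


d = sqrt((-5+ 9)^2 + (-30+ 6)^2) = sqrt(16+576) = 24.3311
L = sqrt(592.0000 - 196) = sqrt(396.0000) = 19.8997

19.8997


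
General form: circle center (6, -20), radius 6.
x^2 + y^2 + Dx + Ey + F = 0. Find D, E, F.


(x-6)^2 + (y+ 20)^2 = 6^2
D = -2h = -12, E = -2k = 40
F = h^2+k^2-r^2 = 36+400-36 = 400

D = -12, E = 40, F = 400


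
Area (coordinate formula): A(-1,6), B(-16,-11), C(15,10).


-1*(-11-10) = 21
-16*(10-6) = -64
15*(6+ 11) = 255
sum = 212
Area = |212|/2 = 106.0000

106.0000 sq units


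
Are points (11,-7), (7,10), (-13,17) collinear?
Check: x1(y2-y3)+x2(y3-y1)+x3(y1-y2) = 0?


11*(10-17) + 7*(17+ 7) - 13*(-7-10)
= -77 + 168 + 221 = 312

No, not collinear (determinant = 312)


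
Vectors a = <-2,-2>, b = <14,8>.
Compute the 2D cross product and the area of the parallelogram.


cross = -2*8 + 2*14 = -16 + 28 = 12
Parallelogram area = |12| = 12

cross = 12, parallelogram area = 12


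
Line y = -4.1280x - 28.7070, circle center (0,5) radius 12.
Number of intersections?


Substitute y = -4.1280x - 28.7070: (x-0)^2 + (-4.1280x- 28.7070-5)^2 = 144
Expand to Ax^2 + Bx + C = 0, where b-k = -33.707
A = 1+m^2 = 18.040384
B = 2(m(b-k) - h) = 2(-4.1280*(-33.707) - 0) = 278.284992
C = h^2 + (b-k)^2 - r^2 = 0 + 1136.161849 - 144 = 992.161849
disc = B^2-4AC = 77442.5368 - 71595.9230 = 5846.6138
disc > 0

2 intersection points


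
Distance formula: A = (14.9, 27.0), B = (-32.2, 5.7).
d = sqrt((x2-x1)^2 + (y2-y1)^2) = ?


dx = -32.2 - 14.9 = -47.1
dy = 5.7 - 27.0 = -21.3
d = sqrt(2218.41 + 453.69) = sqrt(2672.1) = 51.6924

51.6924


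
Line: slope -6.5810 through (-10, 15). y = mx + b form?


y - 15 = -6.5810(x + 10)
y = -6.5810x + 15 + 6.5810*(-10)
y = -6.5810x - 50.8100

y = -6.5810x - 50.8100


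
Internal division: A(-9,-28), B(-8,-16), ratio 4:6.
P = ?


Px = (4*(-8) + 6*(-9))/10 = -86/10 = -8.6000
Py = (4*(-16) + 6*(-28))/10 = -232/10 = -23.2000

P = (-8.6000, -23.2000)


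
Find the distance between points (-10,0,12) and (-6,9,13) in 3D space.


dx=4, dy=9, dz=1
d = sqrt(16+81+1) = sqrt(98) = 9.8995

9.8995


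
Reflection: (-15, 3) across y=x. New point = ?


Reflection rule for y=x: (y, x)
(-15, 3) -> (3, -15)

(3, -15)


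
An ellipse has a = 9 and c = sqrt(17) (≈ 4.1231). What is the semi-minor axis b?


b^2 = 9^2 - (sqrt(17))^2 = 81 - 17 = 64
b = sqrt(64) = 8

b = 8


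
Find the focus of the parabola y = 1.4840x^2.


a = 1.4840
4a = 5.9360
focus = (0, 1/5.9360) = (0, 0.1685)

Focus = (0, 0.1685)


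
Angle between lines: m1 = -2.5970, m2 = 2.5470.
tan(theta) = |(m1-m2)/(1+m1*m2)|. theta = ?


m1-m2 = -5.144
1+m1*m2 = -5.614559
tan(theta) = |-5.144/(-5.614559)| = 0.916189
theta = arctan(|-5.144/(-5.614559)|) = 42.4956 degrees (acute angle)

42.4956 degrees


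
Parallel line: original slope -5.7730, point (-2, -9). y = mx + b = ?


Parallel lines have equal slopes.
m2 = -5.7730
b2 = -9 + 5.7730*(-2) = -20.5460

y = -5.7730x - 20.5460


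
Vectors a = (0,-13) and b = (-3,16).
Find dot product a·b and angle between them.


a·b = 0*(-3) - 13*16 = 0 - 208 = -208
|a| = sqrt(0+169) = 13.0000
|b| = sqrt(9+256) = 16.2788
cos(theta) = -208/(sqrt(169)*sqrt(265)) = -208/sqrt(44785) = -0.982872
theta = arccos(-208/sqrt(44785)) = 169.3803 degrees

a·b = -208, theta = 169.3803 deg


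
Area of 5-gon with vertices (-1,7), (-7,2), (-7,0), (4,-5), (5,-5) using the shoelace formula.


sum(xi*y_{i+1}) = -1*2 - 7*0 - 7*(-5) + 4*(-5) + 5*7 = 48
sum(yi*x_{i+1}) = 7*(-7) + 2*(-7) + 0*4 - 5*5 - 5*(-1) = -83
Area = |48 + 83|/2 = 131/2 = 65.5000

65.5000 sq units


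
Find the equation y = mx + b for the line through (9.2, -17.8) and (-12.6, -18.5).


m = (-0.7)/(-21.8) = 0.0321
b = y1 - m*x1 = -17.8 - (-0.7*9.2)/(-21.8) = -17.8 - 0.2954 = -18.0954

y = 0.0321x - 18.0954


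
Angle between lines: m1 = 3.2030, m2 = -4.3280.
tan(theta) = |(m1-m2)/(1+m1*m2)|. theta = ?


m1-m2 = 7.531
1+m1*m2 = -12.862584
tan(theta) = |7.531/(-12.862584)| = 0.585497
theta = arctan(|7.531/(-12.862584)|) = 30.3488 degrees (acute angle)

30.3488 degrees


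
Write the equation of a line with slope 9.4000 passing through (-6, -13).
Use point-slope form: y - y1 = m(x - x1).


y + 13 = 9.4000(x + 6)
y = 9.4000x - 13 - 9.4000*(-6)
y = 9.4000x + 43.4000

y = 9.4000x + 43.4000


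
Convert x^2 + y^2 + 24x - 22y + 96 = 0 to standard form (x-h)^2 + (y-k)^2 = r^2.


h = -D/2 = -24/2 = -12
k = -E/2 = 22/2 = 11
r^2 = h^2 + k^2 - F = 144 + 121 - 96 = 169
r = 13

Center (-12, 11), radius = 13


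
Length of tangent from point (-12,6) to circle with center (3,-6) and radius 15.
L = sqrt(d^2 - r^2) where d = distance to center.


d = sqrt((-12-3)^2 + (6+ 6)^2) = sqrt(225+144) = 19.2094
L = sqrt(369.0000 - 225) = sqrt(144.0000) = 12.0000

12.0000


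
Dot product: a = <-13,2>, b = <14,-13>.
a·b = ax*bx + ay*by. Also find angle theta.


a·b = -13*14 + 2*(-13) = -182 - 26 = -208
|a| = sqrt(169+4) = 13.1529
|b| = sqrt(196+169) = 19.1050
cos(theta) = -208/(sqrt(173)*sqrt(365)) = -208/sqrt(63145) = -0.827740
theta = arccos(-208/sqrt(63145)) = 145.8673 degrees

a·b = -208, theta = 145.8673 deg


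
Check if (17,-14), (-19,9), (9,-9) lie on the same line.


17*(9+ 9) - 19*(-9+ 14) + 9*(-14-9)
= 306 - 95 - 207 = 4

No, not collinear (determinant = 4)


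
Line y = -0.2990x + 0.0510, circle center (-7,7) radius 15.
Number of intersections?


Substitute y = -0.2990x + 0.0510: (x+ 7)^2 + (-0.2990x+0.0510-7)^2 = 225
Expand to Ax^2 + Bx + C = 0, where b-k = -6.949
A = 1+m^2 = 1.089401
B = 2(m(b-k) - h) = 2(-0.2990*(-6.949) + 7) = 18.155502
C = h^2 + (b-k)^2 - r^2 = 49 + 48.288601 - 225 = -127.711399
disc = B^2-4AC = 329.6223 + 556.5157 = 886.1380
disc > 0

2 intersection points


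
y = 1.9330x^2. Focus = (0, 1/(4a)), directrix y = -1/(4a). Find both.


a = 1.9330
1/(4a) = 0.1293
Focus = (0, 0.1293)
Directrix: y = -0.1293

Focus = (0, 0.1293), Directrix: y = -0.1293


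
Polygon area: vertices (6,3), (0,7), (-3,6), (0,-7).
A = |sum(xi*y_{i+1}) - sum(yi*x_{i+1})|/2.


sum(xi*y_{i+1}) = 6*7 + 0*6 - 3*(-7) + 0*3 = 63
sum(yi*x_{i+1}) = 3*0 + 7*(-3) + 6*0 - 7*6 = -63
Area = |63 + 63|/2 = 126/2 = 63.0000

63.0000 sq units


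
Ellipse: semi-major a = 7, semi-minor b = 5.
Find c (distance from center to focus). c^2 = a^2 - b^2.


c^2 = 7^2 - 5^2 = 49 - 25 = 24
c = sqrt(24) = 4.8990

c = 4.8990


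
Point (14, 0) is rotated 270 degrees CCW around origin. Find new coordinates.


cos(270) = 0, sin(270) = -1
x' = 14*0 - 0*(-1) = 0
y' = 14*(-1) + 0*0 = -14

(0, -14)


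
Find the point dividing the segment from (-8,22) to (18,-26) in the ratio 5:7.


Px = (5*18 + 7*(-8))/12 = 34/12 = 2.8333
Py = (5*(-26) + 7*22)/12 = 24/12 = 2.0000

P = (2.8333, 2.0000)


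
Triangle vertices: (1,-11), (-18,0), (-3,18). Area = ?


1*(0-18) = -18
-18*(18+ 11) = -522
-3*(-11-0) = 33
sum = -507
Area = |-507|/2 = 253.5000

253.5000 sq units


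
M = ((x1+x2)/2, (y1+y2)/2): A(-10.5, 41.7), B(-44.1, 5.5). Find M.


Mx = (-10.5 - 44.1)/2 = -54.6/2 = -27.3000
My = (41.7 + 5.5)/2 = 47.2/2 = 23.6000

(-27.3000, 23.6000)


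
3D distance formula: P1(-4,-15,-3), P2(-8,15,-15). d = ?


dx=-4, dy=30, dz=-12
d = sqrt(16+900+144) = sqrt(1060) = 32.5576

32.5576


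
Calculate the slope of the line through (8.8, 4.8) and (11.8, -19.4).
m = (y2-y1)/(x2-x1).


dy = -19.4 - 4.8 = -24.2
dx = 11.8 - 8.8 = 3.0
m = -24.2/3.0 = -8.0667

m = -8.0667


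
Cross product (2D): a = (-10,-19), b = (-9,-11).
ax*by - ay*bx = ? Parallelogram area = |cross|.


cross = -10*(-11) + 19*(-9) = 110 - 171 = -61
Parallelogram area = |-61| = 61

cross = -61, parallelogram area = 61


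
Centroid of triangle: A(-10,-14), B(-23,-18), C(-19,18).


Gx = (-10- 23- 19)/3 = -52/3 = -17.3333
Gy = (-14- 18+18)/3 = -14/3 = -4.6667

G = (-17.3333, -4.6667)


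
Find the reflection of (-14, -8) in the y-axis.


Reflection rule for y-axis: (-x, y)
(-14, -8) -> (14, -8)

(14, -8)


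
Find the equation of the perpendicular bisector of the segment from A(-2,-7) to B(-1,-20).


Midpoint = (-1.5, -13.5)
Slope of AB = dy/dx = -13/1 = -13.0000
Perp slope = -dx/dy = 1/13 = 0.0769
b = My - (perp slope)*Mx = -13.5 + (1*(-1.5))/(-13) = -13.5 + 0.1154 = -13.3846

y = 0.0769x - 13.3846


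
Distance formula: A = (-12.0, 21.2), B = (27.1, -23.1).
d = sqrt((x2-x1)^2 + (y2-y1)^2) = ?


dx = 27.1 + 12.0 = 39.1
dy = -23.1 - 21.2 = -44.3
d = sqrt(1528.81 + 1962.49) = sqrt(3491.3) = 59.0872

59.0872


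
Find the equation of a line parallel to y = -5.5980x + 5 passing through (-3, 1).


Parallel lines have equal slopes.
m2 = -5.5980
b2 = 1 + 5.5980*(-3) = -15.7940

y = -5.5980x - 15.7940


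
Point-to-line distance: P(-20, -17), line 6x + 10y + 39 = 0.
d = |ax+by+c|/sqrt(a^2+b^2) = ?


|6*(-20) + 10*(-17) + 39| = |-251| = 251
sqrt(36 + 100) = sqrt(136) = 11.6619
d = 251/sqrt(136) = 21.5231

21.5231


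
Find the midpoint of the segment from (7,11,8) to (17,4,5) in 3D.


Mx = (7+17)/2 = 12.0000
My = (11+4)/2 = 7.5000
Mz = (8+5)/2 = 6.5000

M = (12.0000, 7.5000, 6.5000)


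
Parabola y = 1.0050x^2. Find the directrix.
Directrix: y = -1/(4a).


a = 1.0050
1/(4a) = 0.2488
directrix: y = -0.2488 = -0.2488

y = -0.2488


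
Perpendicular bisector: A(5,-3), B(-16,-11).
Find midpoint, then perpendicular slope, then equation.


Midpoint = (-5.5, -7)
Slope of AB = dy/dx = -8/(-21) = 0.3810
Perp slope = -dx/dy = -21/8 = -2.6250
b = My - (perp slope)*Mx = -7 + (-21*(-5.5))/(-8) = -7 - 14.4375 = -21.4375

y = -2.6250x - 21.4375


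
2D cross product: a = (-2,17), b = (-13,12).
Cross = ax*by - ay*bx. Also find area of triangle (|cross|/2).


cross = -2*12 - 17*(-13) = -24 + 221 = 197
Triangle area = |197|/2 = 197/2 = 98.5000

cross = 197, triangle area = 98.5000


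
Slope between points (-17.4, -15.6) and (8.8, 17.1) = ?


dy = 17.1 + 15.6 = 32.7
dx = 8.8 + 17.4 = 26.2
m = 32.7/26.2 = 1.2481

m = 1.2481


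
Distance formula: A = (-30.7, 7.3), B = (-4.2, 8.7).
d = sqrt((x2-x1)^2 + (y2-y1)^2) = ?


dx = -4.2 + 30.7 = 26.5
dy = 8.7 - 7.3 = 1.4
d = sqrt(702.25 + 1.96) = sqrt(704.21) = 26.5370

26.5370


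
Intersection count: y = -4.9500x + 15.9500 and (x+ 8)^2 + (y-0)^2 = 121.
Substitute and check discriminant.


Substitute y = -4.9500x + 15.9500: (x+ 8)^2 + (-4.9500x+15.9500-0)^2 = 121
Expand to Ax^2 + Bx + C = 0, where b-k = 15.95
A = 1+m^2 = 25.5025
B = 2(m(b-k) - h) = 2(-4.9500*15.95 + 8) = -141.905
C = h^2 + (b-k)^2 - r^2 = 64 + 254.4025 - 121 = 197.4025
disc = B^2-4AC = 20137.0290 - 20137.0290 = 0
disc = 0

1 intersection point (tangent)


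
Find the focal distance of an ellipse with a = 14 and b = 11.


c^2 = 14^2 - 11^2 = 196 - 121 = 75
c = sqrt(75) = 8.6603

c = 8.6603


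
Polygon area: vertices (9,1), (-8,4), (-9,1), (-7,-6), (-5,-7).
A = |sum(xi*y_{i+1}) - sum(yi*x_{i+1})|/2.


sum(xi*y_{i+1}) = 9*4 - 8*1 - 9*(-6) - 7*(-7) - 5*1 = 126
sum(yi*x_{i+1}) = 1*(-8) + 4*(-9) + 1*(-7) - 6*(-5) - 7*9 = -84
Area = |126 + 84|/2 = 210/2 = 105.0000

105.0000 sq units


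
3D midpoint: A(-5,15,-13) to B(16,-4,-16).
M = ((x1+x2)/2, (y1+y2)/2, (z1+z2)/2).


Mx = (-5+16)/2 = 5.5000
My = (15- 4)/2 = 5.5000
Mz = (-13- 16)/2 = -14.5000

M = (5.5000, 5.5000, -14.5000)


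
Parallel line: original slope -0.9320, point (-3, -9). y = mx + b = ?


Parallel lines have equal slopes.
m2 = -0.9320
b2 = -9 + 0.9320*(-3) = -11.7960

y = -0.9320x - 11.7960


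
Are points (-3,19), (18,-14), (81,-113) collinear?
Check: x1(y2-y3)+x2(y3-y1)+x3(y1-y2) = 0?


-3*(-14+ 113) + 18*(-113-19) + 81*(19+ 14)
= -297 - 2376 + 2673 = 0

Yes, collinear (determinant = 0)


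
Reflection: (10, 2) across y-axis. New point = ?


Reflection rule for y-axis: (-x, y)
(10, 2) -> (-10, 2)

(-10, 2)


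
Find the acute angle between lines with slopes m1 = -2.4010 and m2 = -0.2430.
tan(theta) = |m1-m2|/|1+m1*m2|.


m1-m2 = -2.158
1+m1*m2 = 1.583443
tan(theta) = |-2.158/1.583443| = 1.362853
theta = arctan(|-2.158/1.583443|) = 53.7305 degrees (acute angle)

53.7305 degrees


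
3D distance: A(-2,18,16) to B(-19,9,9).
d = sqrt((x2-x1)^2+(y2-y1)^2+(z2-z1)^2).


dx=-17, dy=-9, dz=-7
d = sqrt(289+81+49) = sqrt(419) = 20.4695

20.4695


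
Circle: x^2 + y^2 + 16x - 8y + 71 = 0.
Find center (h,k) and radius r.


h = -D/2 = -16/2 = -8
k = -E/2 = 8/2 = 4
r^2 = h^2 + k^2 - F = 64 + 16 - 71 = 9
r = 3

Center (-8, 4), radius = 3


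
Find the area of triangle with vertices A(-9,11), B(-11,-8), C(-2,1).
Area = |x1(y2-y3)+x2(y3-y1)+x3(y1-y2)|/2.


-9*(-8-1) = 81
-11*(1-11) = 110
-2*(11+ 8) = -38
sum = 153
Area = |153|/2 = 76.5000

76.5000 sq units


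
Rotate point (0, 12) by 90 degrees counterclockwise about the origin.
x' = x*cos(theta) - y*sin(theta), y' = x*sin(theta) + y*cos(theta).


cos(90) = 0, sin(90) = 1
x' = 0*0 - 12*1 = -12
y' = 0*1 + 12*0 = 0

(-12, 0)


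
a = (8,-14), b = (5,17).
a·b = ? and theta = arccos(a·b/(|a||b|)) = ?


a·b = 8*5 - 14*17 = 40 - 238 = -198
|a| = sqrt(64+196) = 16.1245
|b| = sqrt(25+289) = 17.7200
cos(theta) = -198/(sqrt(260)*sqrt(314)) = -198/sqrt(81640) = -0.692969
theta = arccos(-198/sqrt(81640)) = 133.8656 degrees

a·b = -198, theta = 133.8656 deg


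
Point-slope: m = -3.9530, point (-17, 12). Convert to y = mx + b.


y - 12 = -3.9530(x + 17)
y = -3.9530x + 12 + 3.9530*(-17)
y = -3.9530x - 55.2010

y = -3.9530x - 55.2010


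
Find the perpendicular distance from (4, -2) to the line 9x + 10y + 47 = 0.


|9*4 + 10*(-2) + 47| = |63| = 63
sqrt(81 + 100) = sqrt(181) = 13.4536
d = 63/sqrt(181) = 4.6828

4.6828


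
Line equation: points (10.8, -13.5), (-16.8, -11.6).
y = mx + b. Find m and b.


m = (1.9)/(-27.6) = -0.0688
b = y1 - m*x1 = -13.5 - (1.9*10.8)/(-27.6) = -13.5 + 0.7435 = -12.7565

y = -0.0688x - 12.7565


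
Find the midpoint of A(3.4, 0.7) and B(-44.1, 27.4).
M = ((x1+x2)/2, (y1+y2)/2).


Mx = (3.4 - 44.1)/2 = -40.7/2 = -20.3500
My = (0.7 + 27.4)/2 = 28.1/2 = 14.0500

(-20.3500, 14.0500)


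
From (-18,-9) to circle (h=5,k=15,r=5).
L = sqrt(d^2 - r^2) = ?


d = sqrt((-18-5)^2 + (-9-15)^2) = sqrt(529+576) = 33.2415
L = sqrt(1105.0000 - 25) = sqrt(1080.0000) = 32.8634

32.8634


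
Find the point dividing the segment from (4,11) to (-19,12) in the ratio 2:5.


Px = (2*(-19) + 5*4)/7 = -18/7 = -2.5714
Py = (2*12 + 5*11)/7 = 79/7 = 11.2857

P = (-2.5714, 11.2857)


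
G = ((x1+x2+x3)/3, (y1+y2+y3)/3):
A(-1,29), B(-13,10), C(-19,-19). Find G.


Gx = (-1- 13- 19)/3 = -33/3 = -11.0000
Gy = (29+10- 19)/3 = 20/3 = 6.6667

G = (-11.0000, 6.6667)


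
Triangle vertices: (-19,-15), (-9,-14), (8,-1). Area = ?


-19*(-14+ 1) = 247
-9*(-1+ 15) = -126
8*(-15+ 14) = -8
sum = 113
Area = |113|/2 = 56.5000

56.5000 sq units


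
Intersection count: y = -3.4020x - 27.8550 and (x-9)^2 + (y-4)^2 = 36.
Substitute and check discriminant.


Substitute y = -3.4020x - 27.8550: (x-9)^2 + (-3.4020x- 27.8550-4)^2 = 36
Expand to Ax^2 + Bx + C = 0, where b-k = -31.855
A = 1+m^2 = 12.573604
B = 2(m(b-k) - h) = 2(-3.4020*(-31.855) - 9) = 198.74142
C = h^2 + (b-k)^2 - r^2 = 81 + 1014.741025 - 36 = 1059.741025
disc = B^2-4AC = 39498.1520 - 53299.0560 = -13800.9040
disc < 0

0 intersection points


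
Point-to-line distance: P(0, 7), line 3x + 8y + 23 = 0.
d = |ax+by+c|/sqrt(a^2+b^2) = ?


|3*0 + 8*7 + 23| = |79| = 79
sqrt(9 + 64) = sqrt(73) = 8.5440
d = 79/sqrt(73) = 9.2463

9.2463


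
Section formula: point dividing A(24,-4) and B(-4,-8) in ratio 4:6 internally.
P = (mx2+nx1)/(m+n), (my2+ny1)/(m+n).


Px = (4*(-4) + 6*24)/10 = 128/10 = 12.8000
Py = (4*(-8) + 6*(-4))/10 = -56/10 = -5.6000

P = (12.8000, -5.6000)


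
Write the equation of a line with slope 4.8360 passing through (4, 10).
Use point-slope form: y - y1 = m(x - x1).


y - 10 = 4.8360(x - 4)
y = 4.8360x + 10 - 4.8360*4
y = 4.8360x - 9.3440

y = 4.8360x - 9.3440


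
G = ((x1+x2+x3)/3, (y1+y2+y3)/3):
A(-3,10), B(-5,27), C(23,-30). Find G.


Gx = (-3- 5+23)/3 = 15/3 = 5.0000
Gy = (10+27- 30)/3 = 7/3 = 2.3333

G = (5.0000, 2.3333)


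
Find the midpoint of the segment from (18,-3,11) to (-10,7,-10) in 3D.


Mx = (18- 10)/2 = 4.0000
My = (-3+7)/2 = 2.0000
Mz = (11- 10)/2 = 0.5000

M = (4.0000, 2.0000, 0.5000)


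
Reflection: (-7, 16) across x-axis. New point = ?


Reflection rule for x-axis: (x, -y)
(-7, 16) -> (-7, -16)

(-7, -16)


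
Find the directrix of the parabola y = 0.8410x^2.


a = 0.8410
1/(4a) = 0.2973
directrix: y = -0.2973 = -0.2973

y = -0.2973


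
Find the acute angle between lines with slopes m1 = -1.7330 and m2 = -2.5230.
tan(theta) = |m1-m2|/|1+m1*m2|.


m1-m2 = 0.79
1+m1*m2 = 5.372359
tan(theta) = |0.79/5.372359| = 0.147049
theta = arctan(|0.79/5.372359|) = 8.3653 degrees (acute angle)

8.3653 degrees


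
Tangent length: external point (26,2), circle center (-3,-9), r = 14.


d = sqrt((26+ 3)^2 + (2+ 9)^2) = sqrt(841+121) = 31.0161
L = sqrt(962.0000 - 196) = sqrt(766.0000) = 27.6767

27.6767


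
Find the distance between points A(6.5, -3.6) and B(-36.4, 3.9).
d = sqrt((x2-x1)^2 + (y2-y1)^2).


dx = -36.4 - 6.5 = -42.9
dy = 3.9 + 3.6 = 7.5
d = sqrt(1840.41 + 56.25) = sqrt(1896.66) = 43.5507

43.5507


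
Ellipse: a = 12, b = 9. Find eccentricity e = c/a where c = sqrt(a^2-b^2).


c = sqrt(144-81) = sqrt(63) = 7.9373
e = c/a = sqrt(63)/12 = 0.6614

e = 0.6614


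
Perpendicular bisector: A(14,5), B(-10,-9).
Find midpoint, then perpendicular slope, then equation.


Midpoint = (2, -2)
Slope of AB = dy/dx = -14/(-24) = 0.5833
Perp slope = -dx/dy = -24/14 = -1.7143
b = My - (perp slope)*Mx = -2 + (-24*2)/(-14) = -2 + 3.4286 = 1.4286

y = -1.7143x + 1.4286


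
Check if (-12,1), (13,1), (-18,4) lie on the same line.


-12*(1-4) + 13*(4-1) - 18*(1-1)
= 36 + 39 + 0 = 75

No, not collinear (determinant = 75)


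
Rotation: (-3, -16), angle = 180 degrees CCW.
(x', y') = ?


cos(180) = -1, sin(180) = 0
x' = -3*(-1) + 16*0 = 3
y' = -3*0 - 16*(-1) = 16

(3, 16)


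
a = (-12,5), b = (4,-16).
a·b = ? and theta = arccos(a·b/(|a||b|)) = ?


a·b = -12*4 + 5*(-16) = -48 - 80 = -128
|a| = sqrt(144+25) = 13.0000
|b| = sqrt(16+256) = 16.4924
cos(theta) = -128/(sqrt(169)*sqrt(272)) = -128/sqrt(45968) = -0.597011
theta = arccos(-128/sqrt(45968)) = 126.6561 degrees

a·b = -128, theta = 126.6561 deg


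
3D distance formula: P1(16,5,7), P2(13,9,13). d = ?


dx=-3, dy=4, dz=6
d = sqrt(9+16+36) = sqrt(61) = 7.8102

7.8102


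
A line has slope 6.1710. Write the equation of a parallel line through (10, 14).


Parallel lines have equal slopes.
m2 = 6.1710
b2 = 14 - 6.1710*10 = -47.7100

y = 6.1710x - 47.7100


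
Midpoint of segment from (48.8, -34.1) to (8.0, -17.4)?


Mx = (48.8 + 8.0)/2 = 56.8/2 = 28.4000
My = (-34.1 - 17.4)/2 = -51.5/2 = -25.7500

(28.4000, -25.7500)


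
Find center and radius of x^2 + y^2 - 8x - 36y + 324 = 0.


h = -D/2 = 8/2 = 4
k = -E/2 = 36/2 = 18
r^2 = h^2 + k^2 - F = 16 + 324 - 324 = 16
r = 4

Center (4, 18), radius = 4


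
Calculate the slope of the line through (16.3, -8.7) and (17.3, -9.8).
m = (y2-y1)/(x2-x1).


dy = -9.8 + 8.7 = -1.1
dx = 17.3 - 16.3 = 1.0
m = -1.1/1.0 = -1.1000

m = -1.1000


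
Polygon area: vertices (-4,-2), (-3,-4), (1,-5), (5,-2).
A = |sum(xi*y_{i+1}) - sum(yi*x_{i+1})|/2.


sum(xi*y_{i+1}) = -4*(-4) - 3*(-5) + 1*(-2) + 5*(-2) = 19
sum(yi*x_{i+1}) = -2*(-3) - 4*1 - 5*5 - 2*(-4) = -15
Area = |19 + 15|/2 = 34/2 = 17.0000

17.0000 sq units


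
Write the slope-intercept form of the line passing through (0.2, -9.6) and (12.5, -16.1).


m = (-6.5)/(12.3) = -0.5285
b = y1 - m*x1 = -9.6 - (-6.5*0.2)/(12.3) = -9.6 + 0.1057 = -9.4943

y = -0.5285x - 9.4943


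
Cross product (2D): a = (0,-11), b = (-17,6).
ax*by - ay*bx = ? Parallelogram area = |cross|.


cross = 0*6 + 11*(-17) = 0 - 187 = -187
Parallelogram area = |-187| = 187

cross = -187, parallelogram area = 187


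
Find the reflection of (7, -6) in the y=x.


Reflection rule for y=x: (y, x)
(7, -6) -> (-6, 7)

(-6, 7)


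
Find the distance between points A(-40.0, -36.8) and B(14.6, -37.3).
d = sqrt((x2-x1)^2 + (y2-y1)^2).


dx = 14.6 + 40.0 = 54.6
dy = -37.3 + 36.8 = -0.5
d = sqrt(2981.16 + 0.25) = sqrt(2981.41) = 54.6023

54.6023


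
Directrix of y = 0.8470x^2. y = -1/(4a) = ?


a = 0.8470
1/(4a) = 0.2952
directrix: y = -0.2952 = -0.2952

y = -0.2952


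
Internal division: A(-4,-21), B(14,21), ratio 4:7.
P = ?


Px = (4*14 + 7*(-4))/11 = 28/11 = 2.5455
Py = (4*21 + 7*(-21))/11 = -63/11 = -5.7273

P = (2.5455, -5.7273)


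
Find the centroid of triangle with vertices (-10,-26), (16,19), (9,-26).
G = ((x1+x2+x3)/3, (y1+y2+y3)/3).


Gx = (-10+16+9)/3 = 15/3 = 5.0000
Gy = (-26+19- 26)/3 = -33/3 = -11.0000

G = (5.0000, -11.0000)


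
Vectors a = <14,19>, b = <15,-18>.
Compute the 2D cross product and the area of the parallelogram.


cross = 14*(-18) - 19*15 = -252 - 285 = -537
Parallelogram area = |-537| = 537

cross = -537, parallelogram area = 537


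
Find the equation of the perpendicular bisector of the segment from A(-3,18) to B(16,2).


Midpoint = (6.5, 10)
Slope of AB = dy/dx = -16/19 = -0.8421
Perp slope = -dx/dy = 19/16 = 1.1875
b = My - (perp slope)*Mx = 10 + (19*6.5)/(-16) = 10 - 7.7188 = 2.2812

y = 1.1875x + 2.2812


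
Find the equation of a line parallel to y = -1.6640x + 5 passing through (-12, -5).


Parallel lines have equal slopes.
m2 = -1.6640
b2 = -5 + 1.6640*(-12) = -24.9680

y = -1.6640x - 24.9680


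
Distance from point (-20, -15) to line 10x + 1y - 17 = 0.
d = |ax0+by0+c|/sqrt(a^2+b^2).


|10*(-20) + 1*(-15) - 17| = |-232| = 232
sqrt(100 + 1) = sqrt(101) = 10.0499
d = 232/sqrt(101) = 23.0849

23.0849


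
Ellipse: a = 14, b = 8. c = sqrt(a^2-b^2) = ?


c^2 = 14^2 - 8^2 = 196 - 64 = 132
c = sqrt(132) = 11.4891

c = 11.4891


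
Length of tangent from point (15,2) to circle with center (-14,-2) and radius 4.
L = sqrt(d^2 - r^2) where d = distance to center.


d = sqrt((15+ 14)^2 + (2+ 2)^2) = sqrt(841+16) = 29.2746
L = sqrt(857.0000 - 16) = sqrt(841.0000) = 29.0000

29.0000


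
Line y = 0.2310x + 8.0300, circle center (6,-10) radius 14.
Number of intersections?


Substitute y = 0.2310x + 8.0300: (x-6)^2 + (0.2310x+8.0300+ 10)^2 = 196
Expand to Ax^2 + Bx + C = 0, where b-k = 18.03
A = 1+m^2 = 1.053361
B = 2(m(b-k) - h) = 2(0.2310*18.03 - 6) = -3.67014
C = h^2 + (b-k)^2 - r^2 = 36 + 325.0809 - 196 = 165.0809
disc = B^2-4AC = 13.4699 - 695.5591 = -682.0892
disc < 0

0 intersection points
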